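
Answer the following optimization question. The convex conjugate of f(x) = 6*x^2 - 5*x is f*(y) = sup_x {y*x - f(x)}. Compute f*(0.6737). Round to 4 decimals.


f*(y) = sup_x {y*x - a*x^2 - b*x} = sup_x {(y-b)*x - a*x^2}
FOC: (y - b) - 2a*x = 0 => x* = (y - b)/(2a)
x* = (0.6737 + 5)/(2*6) = 0.4728
f*(0.6737) = (y-b)^2/(4a) = (0.6737 + 5)^2/(4*6)
= 32.1909/24 = 1.3413


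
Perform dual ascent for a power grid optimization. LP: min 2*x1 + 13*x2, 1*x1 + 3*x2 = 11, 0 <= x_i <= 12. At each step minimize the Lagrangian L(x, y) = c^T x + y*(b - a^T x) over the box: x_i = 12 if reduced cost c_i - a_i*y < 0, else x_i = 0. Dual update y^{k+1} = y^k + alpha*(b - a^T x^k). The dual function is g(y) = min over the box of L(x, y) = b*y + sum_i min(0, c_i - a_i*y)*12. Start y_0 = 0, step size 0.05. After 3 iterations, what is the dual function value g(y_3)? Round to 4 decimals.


Dual ascent for LP: min 2*x1 + 13*x2, 1*x1 + 3*x2 = 11, 0 <= x_i <= 12
Step 1: y^k = 0.0, reduced costs: (2.0, 13.0)
  x^k = (0.0, 0.0), subgradient = b - a^T x = 11.0
  y^{k+1} = 0.0 + 0.05*11.0 = 0.55
Step 2: y^k = 0.55, reduced costs: (1.45, 11.35)
  x^k = (0.0, 0.0), subgradient = b - a^T x = 11.0
  y^{k+1} = 0.55 + 0.05*11.0 = 1.1
Step 3: y^k = 1.1, reduced costs: (0.9, 9.7)
  x^k = (0.0, 0.0), subgradient = b - a^T x = 11.0
  y^{k+1} = 1.1 + 0.05*11.0 = 1.65
Dual objective at y_3 = 1.65: reduced costs (0.35, 8.05), box minimizer x = (0.0, 0.0)
g(y_3) = b*y + (c1 - a1*y)*x1 + (c2 - a2*y)*x2 = 11*1.65 + 0.35*0.0 + 8.05*0.0 = 18.15 + 0.0 + 0.0 = 18.15


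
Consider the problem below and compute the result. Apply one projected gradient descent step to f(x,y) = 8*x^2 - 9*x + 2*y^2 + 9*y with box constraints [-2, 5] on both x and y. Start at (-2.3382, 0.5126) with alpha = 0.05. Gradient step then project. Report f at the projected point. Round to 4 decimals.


Step 1: Compute gradient at (-2.3382, 0.5126).
grad_x = 2*8*-2.3382 - 9 = -46.4112
grad_y = 2*2*0.5126 + 9 = 11.0504
Step 2: Gradient step.
x_raw = -2.3382 - 0.05*-46.4112 = -0.0176
y_raw = 0.5126 - 0.05*11.0504 = -0.0399
Step 3: Project onto [-2, 5].
x_proj = clip(-0.0176) = -0.0176
y_proj = clip(-0.0399) = -0.0399
Step 4: Evaluate f.
f(-0.0176, -0.0399) = -0.1948


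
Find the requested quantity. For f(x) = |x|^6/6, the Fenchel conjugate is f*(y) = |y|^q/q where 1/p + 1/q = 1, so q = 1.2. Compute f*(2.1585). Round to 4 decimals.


The conjugate exponent q satisfies 1/p + 1/q = 1.
p = 6, so q = 6/(6 - 1) = 1.2
|y|^q = 2.1585^1.2 = 2.5176
f*(2.1585) = 2.5176 / 1.2 = 2.098


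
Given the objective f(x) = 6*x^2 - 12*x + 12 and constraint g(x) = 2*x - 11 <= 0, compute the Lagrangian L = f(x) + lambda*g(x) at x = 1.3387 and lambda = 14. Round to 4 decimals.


Step 1: Evaluate f(x).
f(1.3387) = 6*1.3387^2 - 12*1.3387 + 12 = 6.6883
Step 2: Evaluate g(x).
g(1.3387) = 2*1.3387 - 11 = -8.3226
Step 3: Compute Lagrangian.
L = 6.6883 + 14*-8.3226 = -109.8281


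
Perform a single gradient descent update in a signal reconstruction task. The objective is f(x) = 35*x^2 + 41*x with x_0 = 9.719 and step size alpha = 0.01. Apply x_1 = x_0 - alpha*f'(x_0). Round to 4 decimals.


We compute the gradient at x_0 and apply the update.
f'(x) = 70*x + 41
f'(9.719) = 70*9.719 + 41 = 721.33
x_1 = 9.719 - 0.01*721.33 = 2.5057


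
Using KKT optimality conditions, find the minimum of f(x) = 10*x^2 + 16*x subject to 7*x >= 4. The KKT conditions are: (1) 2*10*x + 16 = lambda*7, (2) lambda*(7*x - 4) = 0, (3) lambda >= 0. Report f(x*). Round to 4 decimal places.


Step 1: Try lambda = 0 (constraint inactive).
x_unc = -16/(2*10) = -0.8
Check: 7*-0.8 = -5.6 < 4 -- violated!
Step 2: Constraint must be active: 7*x = 4
x* = 4/7 = 0.5714 (rounded; the exact value 4/7 is used below)
lambda = (2*10*(4/7) + 16)/7 = 3.9184
Step 3: Compute optimal value.
f(x*) = 10*(4/7)^2 + 16*(4/7) = 12.4082


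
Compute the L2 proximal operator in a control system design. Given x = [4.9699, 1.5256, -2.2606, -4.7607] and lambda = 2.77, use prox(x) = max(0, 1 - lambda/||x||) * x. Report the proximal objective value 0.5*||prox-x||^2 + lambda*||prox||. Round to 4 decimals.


Step 1: Compute ||x||.
||x|| = 7.4028
Step 2: Compute scaling factor.
scale = max(0, 1 - 2.77/7.4028) = 0.6258
Step 3: prox(x) = [3.1103, 0.9547, -1.4147, -2.9793]
||prox(x)|| = 4.6328
Step 4: Proximal objective.
0.5*||prox-x||^2 = 3.8365
lambda*||prox|| = 12.8329
Total = 16.6694


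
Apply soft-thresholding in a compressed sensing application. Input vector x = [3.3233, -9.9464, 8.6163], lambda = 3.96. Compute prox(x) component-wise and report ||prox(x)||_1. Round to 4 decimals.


Soft-thresholding with lambda = 3.96:
prox(3.3233) = sign(3.3233)*max(|3.3233| - 3.96, 0) = 0.0
prox(-9.9464) = sign(-9.9464)*max(|-9.9464| - 3.96, 0) = -5.9864
prox(8.6163) = sign(8.6163)*max(|8.6163| - 3.96, 0) = 4.6563
prox(x) = [0.0, -5.9864, 4.6563]
||prox(x)||_1 = 0.0 + 5.9864 + 4.6563 = 10.6427


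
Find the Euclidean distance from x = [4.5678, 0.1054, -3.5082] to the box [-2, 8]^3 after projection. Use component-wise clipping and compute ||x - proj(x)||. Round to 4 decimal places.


Project each component onto [-2, 8].
clip(4.5678) = 4.5678, clip(0.1054) = 0.1054, clip(-3.5082) = -2.0
Projection = [4.5678, 0.1054, -2.0]
Squared diffs: [0.0, 0.0, 2.2747]
Distance = sqrt(2.2747) = 1.5082


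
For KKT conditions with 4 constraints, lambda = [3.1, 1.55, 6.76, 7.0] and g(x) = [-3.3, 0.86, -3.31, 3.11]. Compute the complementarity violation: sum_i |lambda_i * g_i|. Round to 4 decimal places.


KKT complementary slackness check:
lambda_1 * g_1 = 3.1 * -3.3 = -10.23
lambda_2 * g_2 = 1.55 * 0.86 = 1.333
lambda_3 * g_3 = 6.76 * -3.31 = -22.3756
lambda_4 * g_4 = 7.0 * 3.11 = 21.77
Total violation = 10.23 + 1.333 + 22.3756 + 21.77 = 55.7086


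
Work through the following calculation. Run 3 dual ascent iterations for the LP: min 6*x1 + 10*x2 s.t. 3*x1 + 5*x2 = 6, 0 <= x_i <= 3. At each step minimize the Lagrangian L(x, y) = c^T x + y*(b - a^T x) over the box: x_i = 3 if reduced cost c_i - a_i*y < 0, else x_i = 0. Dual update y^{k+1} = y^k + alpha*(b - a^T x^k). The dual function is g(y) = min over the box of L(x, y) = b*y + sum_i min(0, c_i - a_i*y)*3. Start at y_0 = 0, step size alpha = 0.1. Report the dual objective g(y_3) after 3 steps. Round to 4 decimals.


Dual ascent for LP: min 6*x1 + 10*x2, 3*x1 + 5*x2 = 6, 0 <= x_i <= 3
Step 1: y^k = 0.0, reduced costs: (6.0, 10.0)
  x^k = (0.0, 0.0), subgradient = b - a^T x = 6.0
  y^{k+1} = 0.0 + 0.1*6.0 = 0.6
Step 2: y^k = 0.6, reduced costs: (4.2, 7.0)
  x^k = (0.0, 0.0), subgradient = b - a^T x = 6.0
  y^{k+1} = 0.6 + 0.1*6.0 = 1.2
Step 3: y^k = 1.2, reduced costs: (2.4, 4.0)
  x^k = (0.0, 0.0), subgradient = b - a^T x = 6.0
  y^{k+1} = 1.2 + 0.1*6.0 = 1.8
Dual objective at y_3 = 1.8: reduced costs (0.6, 1.0), box minimizer x = (0.0, 0.0)
g(y_3) = b*y + (c1 - a1*y)*x1 + (c2 - a2*y)*x2 = 6*1.8 + 0.6*0.0 + 1.0*0.0 = 10.8 + 0.0 + 0.0 = 10.8


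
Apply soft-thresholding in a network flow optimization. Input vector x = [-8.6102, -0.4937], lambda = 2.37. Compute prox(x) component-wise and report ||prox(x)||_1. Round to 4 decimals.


Soft-thresholding with lambda = 2.37:
prox(-8.6102) = sign(-8.6102)*max(|-8.6102| - 2.37, 0) = -6.2402
prox(-0.4937) = sign(-0.4937)*max(|-0.4937| - 2.37, 0) = 0.0
prox(x) = [-6.2402, 0.0]
||prox(x)||_1 = 6.2402 + 0.0 = 6.2402


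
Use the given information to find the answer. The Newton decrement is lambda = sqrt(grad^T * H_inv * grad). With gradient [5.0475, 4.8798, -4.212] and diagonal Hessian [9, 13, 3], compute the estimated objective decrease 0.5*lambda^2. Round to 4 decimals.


Step 1: H is diagonal, so H^(-1) * g = [0.5608, 0.3754, -1.404].
Step 2: g^T H^(-1) g = sum_i g_i^2 / H_ii
  = (5.0475)^2/9 + (4.8798)^2/13 + (-4.212)^2/3
  = 2.8308 + 1.8317 + 5.9136 = 10.5762
Step 3: Objective decrease = 0.5 * g^T H^(-1) g = 5.2881


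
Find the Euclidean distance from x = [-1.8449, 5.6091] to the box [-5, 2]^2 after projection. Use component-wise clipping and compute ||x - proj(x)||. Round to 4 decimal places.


Project each component onto [-5, 2].
clip(-1.8449) = -1.8449, clip(5.6091) = 2.0
Projection = [-1.8449, 2.0]
Squared diffs: [0.0, 13.0256]
Distance = sqrt(13.0256) = 3.6091


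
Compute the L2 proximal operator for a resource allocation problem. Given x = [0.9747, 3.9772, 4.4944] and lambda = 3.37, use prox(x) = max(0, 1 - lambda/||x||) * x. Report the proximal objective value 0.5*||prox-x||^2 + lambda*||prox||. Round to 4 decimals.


Step 1: Compute ||x||.
||x|| = 6.0801
Step 2: Compute scaling factor.
scale = max(0, 1 - 3.37/6.0801) = 0.4457
Step 3: prox(x) = [0.4345, 1.7728, 2.0033]
||prox(x)|| = 2.7101
Step 4: Proximal objective.
0.5*||prox-x||^2 = 5.6785
lambda*||prox|| = 9.133
Total = 14.8115


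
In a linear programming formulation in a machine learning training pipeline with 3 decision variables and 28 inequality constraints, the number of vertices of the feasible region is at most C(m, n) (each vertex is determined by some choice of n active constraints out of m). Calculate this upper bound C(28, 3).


Each vertex corresponds to some choice of n active constraints out of m, so the number of vertices is at most C(m, n) = m! / (n!(m-n)!).
m = 28, n = 3
Numerator: 28 * 27 * 26
Denominator: 3! = 6
C(28, 3) = 3276


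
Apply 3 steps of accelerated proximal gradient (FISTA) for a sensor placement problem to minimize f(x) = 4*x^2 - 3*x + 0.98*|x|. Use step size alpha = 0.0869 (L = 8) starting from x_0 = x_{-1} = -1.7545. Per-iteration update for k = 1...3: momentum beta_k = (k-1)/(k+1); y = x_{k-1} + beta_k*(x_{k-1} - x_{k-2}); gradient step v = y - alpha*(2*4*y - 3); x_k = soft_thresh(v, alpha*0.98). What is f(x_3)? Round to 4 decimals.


FISTA on f(x) = 4*x^2 - 3*x + 0.98*|x|
L = 8, alpha = 0.0869
Iteration 1: beta = 0.0, y = -1.7545 + 0.0*(-1.7545 + 1.7545) = -1.7545
  grad(y) = -17.036, v = y - alpha*grad = -0.2741
  prox(v) = soft_thresh(-0.2741, 0.0852) = -0.1889
Iteration 2: beta = 0.3333, y = -0.1889 + 0.3333*(-0.1889 + 1.7545) = 0.333
  grad(y) = -0.3364, v = y - alpha*grad = 0.3622
  prox(v) = soft_thresh(0.3622, 0.0852) = 0.277
Iteration 3: beta = 0.5, y = 0.277 + 0.5*(0.277 + 0.1889) = 0.51
  grad(y) = 1.0799, v = y - alpha*grad = 0.4161
  prox(v) = soft_thresh(0.4161, 0.0852) = 0.331
f(x_3) = 4*0.331^2 - 3*0.331 + 0.98*|0.331| = -0.2304


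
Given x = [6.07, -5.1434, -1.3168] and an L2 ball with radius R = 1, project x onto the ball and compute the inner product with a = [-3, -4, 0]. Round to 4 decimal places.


Step 1: Compute ||x|| (intermediates to 6 decimals).
||x|| = sqrt(6.07^2 + (-5.1434)^2 + (-1.3168)^2) = 8.06433
Step 2: Project.
Since ||x|| > R, scale = R/||x|| = 1/8.06433 = 0.124003, proj(x) = scale * x
proj(x) = [0.752698, -0.637797, -0.163287]
Step 3: Dot product.
a^T * proj(x) = -3*0.752698 - 4*(-0.637797) + 0*(-0.163287) = 0.2931


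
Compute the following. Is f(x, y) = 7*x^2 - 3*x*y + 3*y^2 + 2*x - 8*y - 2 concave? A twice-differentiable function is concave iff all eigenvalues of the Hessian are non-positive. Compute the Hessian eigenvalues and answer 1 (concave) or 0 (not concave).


The Hessian of f(x,y) = 7*x^2 - 3*x*y + 3*y^2 + 2*x - 8*y - 2 is:
H = [[14, -3], [-3, 6]]
Trace = 14 + 6 = 20
Determinant = 14*6 - (-3)^2 = 75
Discriminant = (20)^2 - 4*75 = 100.0
Eigenvalues: lambda_1 = 5.0, lambda_2 = 15.0
The function is not concave.

0


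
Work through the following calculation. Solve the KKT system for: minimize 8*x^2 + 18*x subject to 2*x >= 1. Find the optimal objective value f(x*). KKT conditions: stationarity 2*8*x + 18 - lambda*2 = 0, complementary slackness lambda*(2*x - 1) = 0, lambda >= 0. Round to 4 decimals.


Step 1: Try lambda = 0 (constraint inactive).
x_unc = -18/(2*8) = -1.125
Check: 2*-1.125 = -2.25 < 1 -- violated!
Step 2: Constraint must be active: 2*x = 1
x* = 1/2 = 0.5
lambda = (2*8*0.5 + 18)/2 = 13.0
Step 3: Compute optimal value.
f(x*) = 8*0.5^2 + 18*0.5 = 11.0


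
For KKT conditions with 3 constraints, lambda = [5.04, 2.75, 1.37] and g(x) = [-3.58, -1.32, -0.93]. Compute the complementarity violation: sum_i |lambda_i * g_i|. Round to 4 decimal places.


KKT complementary slackness check:
lambda_1 * g_1 = 5.04 * -3.58 = -18.0432
lambda_2 * g_2 = 2.75 * -1.32 = -3.63
lambda_3 * g_3 = 1.37 * -0.93 = -1.2741
Total violation = 18.0432 + 3.63 + 1.2741 = 22.9473


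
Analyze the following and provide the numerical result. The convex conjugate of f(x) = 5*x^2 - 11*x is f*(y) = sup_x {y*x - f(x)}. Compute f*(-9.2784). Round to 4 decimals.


f*(y) = sup_x {y*x - a*x^2 - b*x} = sup_x {(y-b)*x - a*x^2}
FOC: (y - b) - 2a*x = 0 => x* = (y - b)/(2a)
x* = (-9.2784 + 11)/(2*5) = 0.1722
f*(-9.2784) = (y-b)^2/(4a) = (-9.2784 + 11)^2/(4*5)
= 2.9639/20 = 0.1482


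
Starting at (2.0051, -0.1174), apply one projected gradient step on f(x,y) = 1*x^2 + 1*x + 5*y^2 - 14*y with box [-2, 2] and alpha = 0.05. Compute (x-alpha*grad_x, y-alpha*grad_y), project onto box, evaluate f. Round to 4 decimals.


Step 1: Compute gradient at (2.0051, -0.1174).
grad_x = 2*1*2.0051 + 1 = 5.0102
grad_y = 2*5*-0.1174 - 14 = -15.174
Step 2: Gradient step.
x_raw = 2.0051 - 0.05*5.0102 = 1.7546
y_raw = -0.1174 - 0.05*-15.174 = 0.6413
Step 3: Project onto [-2, 2].
x_proj = clip(1.7546) = 1.7546
y_proj = clip(0.6413) = 0.6413
Step 4: Evaluate f.
f(1.7546, 0.6413) = -2.0887


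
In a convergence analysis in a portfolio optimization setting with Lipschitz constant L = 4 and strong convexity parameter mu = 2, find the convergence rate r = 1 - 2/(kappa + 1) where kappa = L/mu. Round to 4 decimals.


Step 1: Compute the condition number.
kappa = L/mu = 4/2 = 2.0
Step 2: Compute the convergence rate.
r = 1 - 2/(kappa + 1) = 1 - 2*mu/(L + mu) = (L - mu)/(L + mu) = 2/6 = 0.3333


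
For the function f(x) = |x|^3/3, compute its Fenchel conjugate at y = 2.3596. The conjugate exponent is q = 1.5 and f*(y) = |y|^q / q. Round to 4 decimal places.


The conjugate exponent q satisfies 1/p + 1/q = 1.
p = 3, so q = 3/(3 - 1) = 1.5
|y|^q = 2.3596^1.5 = 3.6246
f*(2.3596) = 3.6246 / 1.5 = 2.4164


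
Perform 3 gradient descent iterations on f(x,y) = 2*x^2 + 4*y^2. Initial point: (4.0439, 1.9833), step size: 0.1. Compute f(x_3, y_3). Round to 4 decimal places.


Gradient descent on f(x,y) = 2*x^2 + 4*y^2.
Starting point: (4.0439, 1.9833), alpha = 0.1
Step 1: grad_x = 2*2*4.0439 = 16.1756, grad_y = 2*4*1.9833 = 15.8664
  x_1 = 4.0439 - 0.1*16.1756 = 2.4263
  y_1 = 1.9833 - 0.1*15.8664 = 0.3967
Step 2: grad_x = 2*2*2.4263 = 9.7054, grad_y = 2*4*0.3967 = 3.1733
  x_2 = 2.4263 - 0.1*9.7054 = 1.4558
  y_2 = 0.3967 - 0.1*3.1733 = 0.0793
Step 3: grad_x = 2*2*1.4558 = 5.8232, grad_y = 2*4*0.0793 = 0.6347
  x_3 = 1.4558 - 0.1*5.8232 = 0.8735
  y_3 = 0.0793 - 0.1*0.6347 = 0.0159
f(0.8735, 0.0159) = 2*0.8735^2 + 4*0.0159^2 = 1.5269


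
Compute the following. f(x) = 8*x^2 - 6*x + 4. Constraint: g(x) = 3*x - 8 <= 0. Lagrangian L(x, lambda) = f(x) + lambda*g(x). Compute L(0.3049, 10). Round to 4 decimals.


Step 1: Evaluate f(x).
f(0.3049) = 8*0.3049^2 - 6*0.3049 + 4 = 2.9143
Step 2: Evaluate g(x).
g(0.3049) = 3*0.3049 - 8 = -7.0853
Step 3: Compute Lagrangian.
L = 2.9143 + 10*-7.0853 = -67.9387


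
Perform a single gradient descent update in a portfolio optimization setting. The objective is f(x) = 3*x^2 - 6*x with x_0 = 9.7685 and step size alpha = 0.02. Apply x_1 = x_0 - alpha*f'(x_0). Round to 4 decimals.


We compute the gradient at x_0 and apply the update.
f'(x) = 6*x - 6
f'(9.7685) = 6*9.7685 - 6 = 52.611
x_1 = 9.7685 - 0.02*52.611 = 8.7163


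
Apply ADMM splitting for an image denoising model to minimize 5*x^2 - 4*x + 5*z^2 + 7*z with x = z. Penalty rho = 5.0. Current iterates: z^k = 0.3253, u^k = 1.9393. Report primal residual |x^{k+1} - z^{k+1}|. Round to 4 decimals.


ADMM iteration with rho = 5.0, z^k = 0.3253, u^k = 1.9393
Step 1: x-update.
Minimize 5*x^2 - 4*x + (5.0/2)*(x - 0.3253 + 1.9393)^2
FOC: (2*5 + 5.0)*x = 4 + 5.0*(0.3253 - 1.9393)
x^{k+1} = -0.2713
Step 2: z-update.
Minimize 5*z^2 + 7*z + (5.0/2)*(-0.2713 - z + 1.9393)^2
FOC: (2*5 + 5.0)*z = -7 + 5.0*(-0.2713 + 1.9393)
z^{k+1} = 0.0893
Step 3: u-update.
u^{k+1} = 1.9393 - 0.2713 - 0.0893 = 1.5786
Step 4: Primal residual = |-0.2713 - 0.0893| = 0.3607


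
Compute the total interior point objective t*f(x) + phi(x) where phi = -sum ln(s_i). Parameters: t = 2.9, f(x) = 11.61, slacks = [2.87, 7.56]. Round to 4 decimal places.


Step 1: Compute log-barrier.
ln values: [1.0543, 2.0229]
phi = -(1.0543 + 2.0229) = -3.0772
Step 2: Compute augmented objective.
t*f(x) = 2.9*11.61 = 33.669
Total = 33.669 - 3.0772 = 30.5918


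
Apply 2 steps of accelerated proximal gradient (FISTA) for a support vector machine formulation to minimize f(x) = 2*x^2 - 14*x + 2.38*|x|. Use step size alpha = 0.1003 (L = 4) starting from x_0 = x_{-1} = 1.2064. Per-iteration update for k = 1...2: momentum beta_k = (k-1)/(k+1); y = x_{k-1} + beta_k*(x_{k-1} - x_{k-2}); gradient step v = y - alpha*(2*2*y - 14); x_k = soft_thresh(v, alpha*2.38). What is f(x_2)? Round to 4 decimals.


FISTA on f(x) = 2*x^2 - 14*x + 2.38*|x|
L = 4, alpha = 0.1003
Iteration 1: beta = 0.0, y = 1.2064 + 0.0*(1.2064 - 1.2064) = 1.2064
  grad(y) = -9.1744, v = y - alpha*grad = 2.1266
  prox(v) = soft_thresh(2.1266, 0.2387) = 1.8879
Iteration 2: beta = 0.3333, y = 1.8879 + 0.3333*(1.8879 - 1.2064) = 2.115
  grad(y) = -5.5398, v = y - alpha*grad = 2.6707
  prox(v) = soft_thresh(2.6707, 0.2387) = 2.432
f(x_2) = 2*2.432^2 - 14*2.432 + 2.38*|2.432| = -16.4305


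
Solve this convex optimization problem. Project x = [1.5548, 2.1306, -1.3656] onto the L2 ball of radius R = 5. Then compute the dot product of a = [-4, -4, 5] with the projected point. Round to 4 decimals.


Step 1: Compute ||x|| (intermediates to 6 decimals).
||x|| = sqrt(1.5548^2 + 2.1306^2 + (-1.3656)^2) = 2.970139
Step 2: Project.
Since ||x|| <= R, proj = x (no scaling needed).
proj(x) = [1.5548, 2.1306, -1.3656]
Step 3: Dot product.
a^T * proj(x) = -4*1.5548 - 4*2.1306 + 5*(-1.3656) = -21.5696


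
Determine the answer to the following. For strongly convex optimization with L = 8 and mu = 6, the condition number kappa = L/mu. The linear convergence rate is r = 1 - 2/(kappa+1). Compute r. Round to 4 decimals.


Step 1: Compute the condition number.
kappa = L/mu = 8/6 = 1.3333
Step 2: Compute the convergence rate.
r = 1 - 2/(kappa + 1) = 1 - 2*mu/(L + mu) = (L - mu)/(L + mu) = 2/14 = 0.1429


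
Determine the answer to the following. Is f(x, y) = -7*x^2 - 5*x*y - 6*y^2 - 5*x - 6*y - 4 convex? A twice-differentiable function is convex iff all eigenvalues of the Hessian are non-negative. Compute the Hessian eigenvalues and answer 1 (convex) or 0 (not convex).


The Hessian of f(x,y) = -7*x^2 - 5*x*y - 6*y^2 - 5*x - 6*y - 4 is:
H = [[-14, -5], [-5, -12]]
Trace = -14 - 12 = -26
Determinant = -14*-12 - (-5)^2 = 143
Discriminant = (-26)^2 - 4*143 = 104.0
Eigenvalues: lambda_1 = -18.099, lambda_2 = -7.901
The function is not convex.

0


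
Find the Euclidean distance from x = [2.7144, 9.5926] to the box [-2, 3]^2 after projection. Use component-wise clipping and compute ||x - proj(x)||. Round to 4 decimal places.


Project each component onto [-2, 3].
clip(2.7144) = 2.7144, clip(9.5926) = 3.0
Projection = [2.7144, 3.0]
Squared diffs: [0.0, 43.4624]
Distance = sqrt(43.4624) = 6.5926


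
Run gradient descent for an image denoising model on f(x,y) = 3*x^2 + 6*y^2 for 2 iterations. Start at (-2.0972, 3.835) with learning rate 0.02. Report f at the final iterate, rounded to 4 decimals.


Gradient descent on f(x,y) = 3*x^2 + 6*y^2.
Starting point: (-2.0972, 3.835), alpha = 0.02
Step 1: grad_x = 2*3*-2.0972 = -12.5832, grad_y = 2*6*3.835 = 46.02
  x_1 = -2.0972 - 0.02*-12.5832 = -1.8455
  y_1 = 3.835 - 0.02*46.02 = 2.9146
Step 2: grad_x = 2*3*-1.8455 = -11.0732, grad_y = 2*6*2.9146 = 34.9752
  x_2 = -1.8455 - 0.02*-11.0732 = -1.6241
  y_2 = 2.9146 - 0.02*34.9752 = 2.2151
f(-1.6241, 2.2151) = 3*(-1.6241)^2 + 6*2.2151^2 = 37.3527


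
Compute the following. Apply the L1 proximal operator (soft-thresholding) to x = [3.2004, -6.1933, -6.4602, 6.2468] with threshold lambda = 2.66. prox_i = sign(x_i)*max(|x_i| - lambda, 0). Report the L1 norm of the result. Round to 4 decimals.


Soft-thresholding with lambda = 2.66:
prox(3.2004) = sign(3.2004)*max(|3.2004| - 2.66, 0) = 0.5404
prox(-6.1933) = sign(-6.1933)*max(|-6.1933| - 2.66, 0) = -3.5333
prox(-6.4602) = sign(-6.4602)*max(|-6.4602| - 2.66, 0) = -3.8002
prox(6.2468) = sign(6.2468)*max(|6.2468| - 2.66, 0) = 3.5868
prox(x) = [0.5404, -3.5333, -3.8002, 3.5868]
||prox(x)||_1 = 0.5404 + 3.5333 + 3.8002 + 3.5868 = 11.4607


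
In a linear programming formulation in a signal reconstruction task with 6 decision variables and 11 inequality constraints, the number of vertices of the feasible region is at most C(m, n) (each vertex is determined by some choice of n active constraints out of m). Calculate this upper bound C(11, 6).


Each vertex corresponds to some choice of n active constraints out of m, so the number of vertices is at most C(m, n) = m! / (n!(m-n)!).
m = 11, n = 6
Numerator: 11 * 10 * 9 * 8 * 7 * 6
Denominator: 6! = 720
C(11, 6) = 462


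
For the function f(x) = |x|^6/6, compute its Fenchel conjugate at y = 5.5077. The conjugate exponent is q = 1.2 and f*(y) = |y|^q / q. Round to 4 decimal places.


The conjugate exponent q satisfies 1/p + 1/q = 1.
p = 6, so q = 6/(6 - 1) = 1.2
|y|^q = 5.5077^1.2 = 7.7475
f*(5.5077) = 7.7475 / 1.2 = 6.4563


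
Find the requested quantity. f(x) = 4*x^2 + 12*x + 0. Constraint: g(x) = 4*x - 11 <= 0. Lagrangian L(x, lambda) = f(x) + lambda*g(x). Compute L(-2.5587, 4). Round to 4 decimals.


Step 1: Evaluate f(x).
f(-2.5587) = 4*(-2.5587)^2 + 12*(-2.5587) + 0 = -4.5166
Step 2: Evaluate g(x).
g(-2.5587) = 4*-2.5587 - 11 = -21.2348
Step 3: Compute Lagrangian.
L = -4.5166 + 4*-21.2348 = -89.4558


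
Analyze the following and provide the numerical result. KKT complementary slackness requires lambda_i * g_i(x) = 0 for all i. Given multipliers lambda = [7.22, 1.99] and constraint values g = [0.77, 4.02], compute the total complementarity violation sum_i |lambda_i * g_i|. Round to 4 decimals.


KKT complementary slackness check:
lambda_1 * g_1 = 7.22 * 0.77 = 5.5594
lambda_2 * g_2 = 1.99 * 4.02 = 7.9998
Total violation = 5.5594 + 7.9998 = 13.5592


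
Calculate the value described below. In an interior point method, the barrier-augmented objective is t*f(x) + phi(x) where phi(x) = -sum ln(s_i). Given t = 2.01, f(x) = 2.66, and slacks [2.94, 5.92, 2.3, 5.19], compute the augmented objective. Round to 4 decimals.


Step 1: Compute log-barrier.
ln values: [1.0784, 1.7783, 0.8329, 1.6467]
phi = -(1.0784 + 1.7783 + 0.8329 + 1.6467) = -5.3364
Step 2: Compute augmented objective.
t*f(x) = 2.01*2.66 = 5.3466
Total = 5.3466 - 5.3364 = 0.0102


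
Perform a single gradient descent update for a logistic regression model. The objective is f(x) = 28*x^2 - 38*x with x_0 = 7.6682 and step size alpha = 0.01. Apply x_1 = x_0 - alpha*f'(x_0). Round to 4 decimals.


We compute the gradient at x_0 and apply the update.
f'(x) = 56*x - 38
f'(7.6682) = 56*7.6682 - 38 = 391.4192
x_1 = 7.6682 - 0.01*391.4192 = 3.754


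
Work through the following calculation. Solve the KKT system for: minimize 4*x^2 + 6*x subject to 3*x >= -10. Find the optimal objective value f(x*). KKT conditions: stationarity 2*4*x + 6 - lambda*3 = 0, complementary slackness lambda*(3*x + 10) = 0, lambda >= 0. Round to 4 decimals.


Step 1: Try lambda = 0 (constraint inactive).
Stationarity: 2*4*x + 6 = 0
x* = -6/(2*4) = -0.75
Check constraint: 3*-0.75 = -2.25 >= -10 -- satisfied.
Step 2: Compute optimal value.
f(x*) = 4*(-0.75)^2 + 6*(-0.75) = -2.25


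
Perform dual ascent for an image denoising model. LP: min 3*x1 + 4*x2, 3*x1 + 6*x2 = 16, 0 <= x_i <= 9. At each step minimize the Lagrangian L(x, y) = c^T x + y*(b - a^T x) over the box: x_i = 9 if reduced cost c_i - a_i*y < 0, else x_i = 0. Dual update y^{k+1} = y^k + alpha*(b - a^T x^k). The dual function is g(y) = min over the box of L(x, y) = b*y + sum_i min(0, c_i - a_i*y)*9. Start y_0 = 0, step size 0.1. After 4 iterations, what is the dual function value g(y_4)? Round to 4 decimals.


Dual ascent for LP: min 3*x1 + 4*x2, 3*x1 + 6*x2 = 16, 0 <= x_i <= 9
Step 1: y^k = 0.0, reduced costs: (3.0, 4.0)
  x^k = (0.0, 0.0), subgradient = b - a^T x = 16.0
  y^{k+1} = 0.0 + 0.1*16.0 = 1.6
Step 2: y^k = 1.6, reduced costs: (-1.8, -5.6)
  x^k = (9.0, 9.0), subgradient = b - a^T x = -65.0
  y^{k+1} = 1.6 + 0.1*-65.0 = -4.9
Step 3: y^k = -4.9, reduced costs: (17.7, 33.4)
  x^k = (0.0, 0.0), subgradient = b - a^T x = 16.0
  y^{k+1} = -4.9 + 0.1*16.0 = -3.3
Step 4: y^k = -3.3, reduced costs: (12.9, 23.8)
  x^k = (0.0, 0.0), subgradient = b - a^T x = 16.0
  y^{k+1} = -3.3 + 0.1*16.0 = -1.7
Dual objective at y_4 = -1.7: reduced costs (8.1, 14.2), box minimizer x = (0.0, 0.0)
g(y_4) = b*y + (c1 - a1*y)*x1 + (c2 - a2*y)*x2 = 16*(-1.7) + 8.1*0.0 + 14.2*0.0 = -27.2 + 0.0 + 0.0 = -27.2


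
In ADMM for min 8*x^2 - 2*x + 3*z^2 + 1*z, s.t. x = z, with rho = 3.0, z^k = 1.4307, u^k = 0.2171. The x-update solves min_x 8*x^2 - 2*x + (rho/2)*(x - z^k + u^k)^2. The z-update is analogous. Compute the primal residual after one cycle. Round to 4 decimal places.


ADMM iteration with rho = 3.0, z^k = 1.4307, u^k = 0.2171
Step 1: x-update.
Minimize 8*x^2 - 2*x + (3.0/2)*(x - 1.4307 + 0.2171)^2
FOC: (2*8 + 3.0)*x = 2 + 3.0*(1.4307 - 0.2171)
x^{k+1} = 0.2969
Step 2: z-update.
Minimize 3*z^2 + 1*z + (3.0/2)*(0.2969 - z + 0.2171)^2
FOC: (2*3 + 3.0)*z = -1 + 3.0*(0.2969 + 0.2171)
z^{k+1} = 0.0602
Step 3: u-update.
u^{k+1} = 0.2171 + 0.2969 - 0.0602 = 0.4538
Step 4: Primal residual = |0.2969 - 0.0602| = 0.2367


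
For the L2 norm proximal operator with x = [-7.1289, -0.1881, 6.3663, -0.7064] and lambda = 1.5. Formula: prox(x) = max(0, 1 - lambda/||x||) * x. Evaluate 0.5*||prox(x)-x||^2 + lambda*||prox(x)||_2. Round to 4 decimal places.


Step 1: Compute ||x||.
||x|| = 9.5857
Step 2: Compute scaling factor.
scale = max(0, 1 - 1.5/9.5857) = 0.8435
Step 3: prox(x) = [-6.0133, -0.1587, 5.3701, -0.5959]
||prox(x)|| = 8.0857
Step 4: Proximal objective.
0.5*||prox-x||^2 = 1.125
lambda*||prox|| = 12.1286
Total = 13.2535


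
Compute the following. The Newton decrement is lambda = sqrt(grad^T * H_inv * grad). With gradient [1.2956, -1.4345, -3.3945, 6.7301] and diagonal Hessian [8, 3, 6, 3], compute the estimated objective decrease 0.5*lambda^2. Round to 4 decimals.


Step 1: H is diagonal, so H^(-1) * g = [0.162, -0.4782, -0.5658, 2.2434].
Step 2: g^T H^(-1) g = sum_i g_i^2 / H_ii
  = (1.2956)^2/8 + (-1.4345)^2/3 + (-3.3945)^2/6 + (6.7301)^2/3
  = 0.2098 + 0.6859 + 1.9204 + 15.0981 = 17.9143
Step 3: Objective decrease = 0.5 * g^T H^(-1) g = 8.9571


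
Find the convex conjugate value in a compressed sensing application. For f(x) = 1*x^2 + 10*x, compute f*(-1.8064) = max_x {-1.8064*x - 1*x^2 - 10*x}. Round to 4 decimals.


f*(y) = sup_x {y*x - a*x^2 - b*x} = sup_x {(y-b)*x - a*x^2}
FOC: (y - b) - 2a*x = 0 => x* = (y - b)/(2a)
x* = (-1.8064 - 10)/(2*1) = -5.9032
f*(-1.8064) = (y-b)^2/(4a) = (-1.8064 - 10)^2/(4*1)
= 139.3911/4 = 34.8478


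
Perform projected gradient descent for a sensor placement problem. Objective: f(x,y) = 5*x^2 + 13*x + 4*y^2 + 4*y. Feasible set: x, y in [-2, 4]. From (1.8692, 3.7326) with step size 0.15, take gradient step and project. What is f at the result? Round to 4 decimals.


Step 1: Compute gradient at (1.8692, 3.7326).
grad_x = 2*5*1.8692 + 13 = 31.692
grad_y = 2*4*3.7326 + 4 = 33.8608
Step 2: Gradient step.
x_raw = 1.8692 - 0.15*31.692 = -2.8846
y_raw = 3.7326 - 0.15*33.8608 = -1.3465
Step 3: Project onto [-2, 4].
x_proj = clip(-2.8846) = -2.0
y_proj = clip(-1.3465) = -1.3465
Step 4: Evaluate f.
f(-2.0, -1.3465) = -4.1336


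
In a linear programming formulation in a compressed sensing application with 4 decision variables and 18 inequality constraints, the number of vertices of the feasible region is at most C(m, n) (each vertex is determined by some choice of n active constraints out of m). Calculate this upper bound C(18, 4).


Each vertex corresponds to some choice of n active constraints out of m, so the number of vertices is at most C(m, n) = m! / (n!(m-n)!).
m = 18, n = 4
Numerator: 18 * 17 * 16 * 15
Denominator: 4! = 24
C(18, 4) = 3060


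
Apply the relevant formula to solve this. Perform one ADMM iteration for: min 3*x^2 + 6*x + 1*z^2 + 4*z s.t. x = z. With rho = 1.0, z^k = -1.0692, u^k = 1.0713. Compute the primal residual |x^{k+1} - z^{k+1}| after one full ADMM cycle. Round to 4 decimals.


ADMM iteration with rho = 1.0, z^k = -1.0692, u^k = 1.0713
Step 1: x-update.
Minimize 3*x^2 + 6*x + (1.0/2)*(x + 1.0692 + 1.0713)^2
FOC: (2*3 + 1.0)*x = -6 + 1.0*(-1.0692 - 1.0713)
x^{k+1} = -1.1629
Step 2: z-update.
Minimize 1*z^2 + 4*z + (1.0/2)*(-1.1629 - z + 1.0713)^2
FOC: (2*1 + 1.0)*z = -4 + 1.0*(-1.1629 + 1.0713)
z^{k+1} = -1.3639
Step 3: u-update.
u^{k+1} = 1.0713 - 1.1629 + 1.3639 = 1.2722
Step 4: Primal residual = |-1.1629 + 1.3639| = 0.2009


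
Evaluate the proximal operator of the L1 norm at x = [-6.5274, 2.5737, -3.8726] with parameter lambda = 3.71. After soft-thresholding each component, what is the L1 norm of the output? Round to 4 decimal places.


Soft-thresholding with lambda = 3.71:
prox(-6.5274) = sign(-6.5274)*max(|-6.5274| - 3.71, 0) = -2.8174
prox(2.5737) = sign(2.5737)*max(|2.5737| - 3.71, 0) = 0.0
prox(-3.8726) = sign(-3.8726)*max(|-3.8726| - 3.71, 0) = -0.1626
prox(x) = [-2.8174, 0.0, -0.1626]
||prox(x)||_1 = 2.8174 + 0.0 + 0.1626 = 2.98


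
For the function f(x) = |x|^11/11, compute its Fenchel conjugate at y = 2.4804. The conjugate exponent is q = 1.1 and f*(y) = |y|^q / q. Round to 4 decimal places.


The conjugate exponent q satisfies 1/p + 1/q = 1.
p = 11, so q = 11/(11 - 1) = 1.1
|y|^q = 2.4804^1.1 = 2.7163
f*(2.4804) = 2.7163 / 1.1 = 2.4693


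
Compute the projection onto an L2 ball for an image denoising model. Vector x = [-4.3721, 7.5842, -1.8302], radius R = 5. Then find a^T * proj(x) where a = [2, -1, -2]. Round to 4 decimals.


Step 1: Compute ||x|| (intermediates to 6 decimals).
||x|| = sqrt((-4.3721)^2 + 7.5842^2 + (-1.8302)^2) = 8.943432
Step 2: Project.
Since ||x|| > R, scale = R/||x|| = 5/8.943432 = 0.559069, proj(x) = scale * x
proj(x) = [-2.444306, 4.240091, -1.023208]
Step 3: Dot product.
a^T * proj(x) = 2*(-2.444306) - 1*4.240091 - 2*(-1.023208) = -7.0823


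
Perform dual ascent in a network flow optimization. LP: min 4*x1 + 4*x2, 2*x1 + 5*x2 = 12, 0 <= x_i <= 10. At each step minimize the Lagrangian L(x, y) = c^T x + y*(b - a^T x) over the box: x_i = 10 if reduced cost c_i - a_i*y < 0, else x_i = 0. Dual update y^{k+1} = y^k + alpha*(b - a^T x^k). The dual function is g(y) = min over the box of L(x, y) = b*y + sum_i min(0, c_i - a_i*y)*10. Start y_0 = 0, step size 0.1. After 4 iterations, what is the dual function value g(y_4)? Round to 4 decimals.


Dual ascent for LP: min 4*x1 + 4*x2, 2*x1 + 5*x2 = 12, 0 <= x_i <= 10
Step 1: y^k = 0.0, reduced costs: (4.0, 4.0)
  x^k = (0.0, 0.0), subgradient = b - a^T x = 12.0
  y^{k+1} = 0.0 + 0.1*12.0 = 1.2
Step 2: y^k = 1.2, reduced costs: (1.6, -2.0)
  x^k = (0.0, 10.0), subgradient = b - a^T x = -38.0
  y^{k+1} = 1.2 + 0.1*-38.0 = -2.6
Step 3: y^k = -2.6, reduced costs: (9.2, 17.0)
  x^k = (0.0, 0.0), subgradient = b - a^T x = 12.0
  y^{k+1} = -2.6 + 0.1*12.0 = -1.4
Step 4: y^k = -1.4, reduced costs: (6.8, 11.0)
  x^k = (0.0, 0.0), subgradient = b - a^T x = 12.0
  y^{k+1} = -1.4 + 0.1*12.0 = -0.2
Dual objective at y_4 = -0.2: reduced costs (4.4, 5.0), box minimizer x = (0.0, 0.0)
g(y_4) = b*y + (c1 - a1*y)*x1 + (c2 - a2*y)*x2 = 12*(-0.2) + 4.4*0.0 + 5.0*0.0 = -2.4 + 0.0 + 0.0 = -2.4


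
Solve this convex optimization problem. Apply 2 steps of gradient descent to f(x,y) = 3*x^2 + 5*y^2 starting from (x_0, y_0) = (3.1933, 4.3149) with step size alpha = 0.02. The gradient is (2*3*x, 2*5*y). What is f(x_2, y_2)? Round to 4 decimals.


Gradient descent on f(x,y) = 3*x^2 + 5*y^2.
Starting point: (3.1933, 4.3149), alpha = 0.02
Step 1: grad_x = 2*3*3.1933 = 19.1598, grad_y = 2*5*4.3149 = 43.149
  x_1 = 3.1933 - 0.02*19.1598 = 2.8101
  y_1 = 4.3149 - 0.02*43.149 = 3.4519
Step 2: grad_x = 2*3*2.8101 = 16.8606, grad_y = 2*5*3.4519 = 34.5192
  x_2 = 2.8101 - 0.02*16.8606 = 2.4729
  y_2 = 3.4519 - 0.02*34.5192 = 2.7615
f(2.4729, 2.7615) = 3*2.4729^2 + 5*2.7615^2 = 56.476


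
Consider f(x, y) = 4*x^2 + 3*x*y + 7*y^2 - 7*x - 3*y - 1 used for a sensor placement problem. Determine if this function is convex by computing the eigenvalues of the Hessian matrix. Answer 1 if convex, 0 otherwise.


The Hessian of f(x,y) = 4*x^2 + 3*x*y + 7*y^2 - 7*x - 3*y - 1 is:
H = [[8, 3], [3, 14]]
Trace = 8 + 14 = 22
Determinant = 8*14 - (3)^2 = 103
Discriminant = (22)^2 - 4*103 = 72.0
Eigenvalues: lambda_1 = 6.7574, lambda_2 = 15.2426
The function is convex.

1


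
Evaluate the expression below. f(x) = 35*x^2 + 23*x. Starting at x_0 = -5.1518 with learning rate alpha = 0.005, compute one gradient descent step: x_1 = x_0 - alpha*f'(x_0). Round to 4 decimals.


We compute the gradient at x_0 and apply the update.
f'(x) = 70*x + 23
f'(-5.1518) = 70*-5.1518 + 23 = -337.626
x_1 = -5.1518 - 0.005*-337.626 = -3.4637


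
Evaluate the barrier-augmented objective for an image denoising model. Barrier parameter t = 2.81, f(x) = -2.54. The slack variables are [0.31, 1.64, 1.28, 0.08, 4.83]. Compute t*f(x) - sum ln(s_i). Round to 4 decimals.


Step 1: Compute log-barrier.
ln values: [-1.1712, 0.4947, 0.2469, -2.5257, 1.5748]
phi = -(-1.1712 + 0.4947 + 0.2469 - 2.5257 + 1.5748) = 1.3805
Step 2: Compute augmented objective.
t*f(x) = 2.81*-2.54 = -7.1374
Total = -7.1374 + 1.3805 = -5.7569


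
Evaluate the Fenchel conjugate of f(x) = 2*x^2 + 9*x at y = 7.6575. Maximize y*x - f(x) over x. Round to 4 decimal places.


f*(y) = sup_x {y*x - a*x^2 - b*x} = sup_x {(y-b)*x - a*x^2}
FOC: (y - b) - 2a*x = 0 => x* = (y - b)/(2a)
x* = (7.6575 - 9)/(2*2) = -0.3356
f*(7.6575) = (y-b)^2/(4a) = (7.6575 - 9)^2/(4*2)
= 1.8023/8 = 0.2253


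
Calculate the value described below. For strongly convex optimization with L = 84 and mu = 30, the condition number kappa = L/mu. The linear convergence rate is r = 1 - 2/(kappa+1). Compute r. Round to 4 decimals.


Step 1: Compute the condition number.
kappa = L/mu = 84/30 = 2.8
Step 2: Compute the convergence rate.
r = 1 - 2/(kappa + 1) = 1 - 2*mu/(L + mu) = (L - mu)/(L + mu) = 54/114 = 0.4737


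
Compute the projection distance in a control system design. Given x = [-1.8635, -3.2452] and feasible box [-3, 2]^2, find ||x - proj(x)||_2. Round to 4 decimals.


Project each component onto [-3, 2].
clip(-1.8635) = -1.8635, clip(-3.2452) = -3.0
Projection = [-1.8635, -3.0]
Squared diffs: [0.0, 0.0601]
Distance = sqrt(0.0601) = 0.2452


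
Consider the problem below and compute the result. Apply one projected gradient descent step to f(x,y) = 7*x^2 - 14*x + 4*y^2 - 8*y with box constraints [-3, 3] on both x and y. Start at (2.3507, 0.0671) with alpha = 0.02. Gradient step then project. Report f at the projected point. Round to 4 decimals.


Step 1: Compute gradient at (2.3507, 0.0671).
grad_x = 2*7*2.3507 - 14 = 18.9098
grad_y = 2*4*0.0671 - 8 = -7.4632
Step 2: Gradient step.
x_raw = 2.3507 - 0.02*18.9098 = 1.9725
y_raw = 0.0671 - 0.02*-7.4632 = 0.2164
Step 3: Project onto [-3, 3].
x_proj = clip(1.9725) = 1.9725
y_proj = clip(0.2164) = 0.2164
Step 4: Evaluate f.
f(1.9725, 0.2164) = -1.9233


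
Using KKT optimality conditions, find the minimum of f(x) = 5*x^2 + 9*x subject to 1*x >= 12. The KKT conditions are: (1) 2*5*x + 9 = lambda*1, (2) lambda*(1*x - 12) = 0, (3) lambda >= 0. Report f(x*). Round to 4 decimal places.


Step 1: Try lambda = 0 (constraint inactive).
x_unc = -9/(2*5) = -0.9
Check: 1*-0.9 = -0.9 < 12 -- violated!
Step 2: Constraint must be active: 1*x = 12
x* = 12/1 = 12.0
lambda = (2*5*12.0 + 9)/1 = 129.0
Step 3: Compute optimal value.
f(x*) = 5*12.0^2 + 9*12.0 = 828.0


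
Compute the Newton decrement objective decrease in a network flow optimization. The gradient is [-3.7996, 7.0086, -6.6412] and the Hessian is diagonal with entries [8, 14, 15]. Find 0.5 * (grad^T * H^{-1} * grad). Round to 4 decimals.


Step 1: H is diagonal, so H^(-1) * g = [-0.475, 0.5006, -0.4427].
Step 2: g^T H^(-1) g = sum_i g_i^2 / H_ii
  = (-3.7996)^2/8 + (7.0086)^2/14 + (-6.6412)^2/15
  = 1.8046 + 3.5086 + 2.9404 = 8.2536
Step 3: Objective decrease = 0.5 * g^T H^(-1) g = 4.1268


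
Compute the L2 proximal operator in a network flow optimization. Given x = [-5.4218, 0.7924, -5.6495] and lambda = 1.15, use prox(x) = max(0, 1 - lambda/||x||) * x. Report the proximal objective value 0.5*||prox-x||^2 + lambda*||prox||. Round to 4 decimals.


Step 1: Compute ||x||.
||x|| = 7.8702
Step 2: Compute scaling factor.
scale = max(0, 1 - 1.15/7.8702) = 0.8539
Step 3: prox(x) = [-4.6296, 0.6766, -4.824]
||prox(x)|| = 6.7202
Step 4: Proximal objective.
0.5*||prox-x||^2 = 0.6613
lambda*||prox|| = 7.7282
Total = 8.3895


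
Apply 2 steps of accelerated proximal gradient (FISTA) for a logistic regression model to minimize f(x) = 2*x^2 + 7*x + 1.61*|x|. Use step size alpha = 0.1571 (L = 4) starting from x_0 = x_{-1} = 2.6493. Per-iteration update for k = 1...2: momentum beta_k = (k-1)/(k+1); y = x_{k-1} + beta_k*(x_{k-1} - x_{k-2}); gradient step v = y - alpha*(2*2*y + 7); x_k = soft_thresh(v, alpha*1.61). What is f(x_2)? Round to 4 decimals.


FISTA on f(x) = 2*x^2 + 7*x + 1.61*|x|
L = 4, alpha = 0.1571
Iteration 1: beta = 0.0, y = 2.6493 + 0.0*(2.6493 - 2.6493) = 2.6493
  grad(y) = 17.5972, v = y - alpha*grad = -0.1152
  prox(v) = soft_thresh(-0.1152, 0.2529) = 0.0
Iteration 2: beta = 0.3333, y = 0.0 + 0.3333*(0.0 - 2.6493) = -0.8831
  grad(y) = 3.4676, v = y - alpha*grad = -1.4279
  prox(v) = soft_thresh(-1.4279, 0.2529) = -1.1749
f(x_2) = 2*(-1.1749)^2 + 7*(-1.1749) + 1.61*|-1.1749| = -3.572


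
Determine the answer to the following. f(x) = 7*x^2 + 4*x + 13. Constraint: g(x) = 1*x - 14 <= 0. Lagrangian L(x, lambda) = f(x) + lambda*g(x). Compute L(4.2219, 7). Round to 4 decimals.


Step 1: Evaluate f(x).
f(4.2219) = 7*4.2219^2 + 4*4.2219 + 13 = 154.6587
Step 2: Evaluate g(x).
g(4.2219) = 1*4.2219 - 14 = -9.7781
Step 3: Compute Lagrangian.
L = 154.6587 + 7*-9.7781 = 86.212


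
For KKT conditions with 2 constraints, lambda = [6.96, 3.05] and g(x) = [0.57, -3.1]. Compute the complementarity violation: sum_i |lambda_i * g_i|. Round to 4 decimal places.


KKT complementary slackness check:
lambda_1 * g_1 = 6.96 * 0.57 = 3.9672
lambda_2 * g_2 = 3.05 * -3.1 = -9.455
Total violation = 3.9672 + 9.455 = 13.4222


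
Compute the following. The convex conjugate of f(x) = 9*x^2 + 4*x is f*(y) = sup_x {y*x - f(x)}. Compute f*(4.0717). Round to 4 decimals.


f*(y) = sup_x {y*x - a*x^2 - b*x} = sup_x {(y-b)*x - a*x^2}
FOC: (y - b) - 2a*x = 0 => x* = (y - b)/(2a)
x* = (4.0717 - 4)/(2*9) = 0.004
f*(4.0717) = (y-b)^2/(4a) = (4.0717 - 4)^2/(4*9)
= 0.0051/36 = 0.0001


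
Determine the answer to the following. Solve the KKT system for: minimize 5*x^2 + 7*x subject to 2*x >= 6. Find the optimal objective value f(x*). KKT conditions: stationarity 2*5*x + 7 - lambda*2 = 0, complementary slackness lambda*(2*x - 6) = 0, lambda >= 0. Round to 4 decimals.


Step 1: Try lambda = 0 (constraint inactive).
x_unc = -7/(2*5) = -0.7
Check: 2*-0.7 = -1.4 < 6 -- violated!
Step 2: Constraint must be active: 2*x = 6
x* = 6/2 = 3.0
lambda = (2*5*3.0 + 7)/2 = 18.5
Step 3: Compute optimal value.
f(x*) = 5*3.0^2 + 7*3.0 = 66.0


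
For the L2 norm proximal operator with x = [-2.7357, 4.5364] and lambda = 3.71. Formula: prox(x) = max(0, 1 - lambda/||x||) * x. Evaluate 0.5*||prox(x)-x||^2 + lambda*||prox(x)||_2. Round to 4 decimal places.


Step 1: Compute ||x||.
||x|| = 5.2975
Step 2: Compute scaling factor.
scale = max(0, 1 - 3.71/5.2975) = 0.2997
Step 3: prox(x) = [-0.8198, 1.3594]
||prox(x)|| = 1.5875
Step 4: Proximal objective.
0.5*||prox-x||^2 = 6.8821
lambda*||prox|| = 5.8896
Total = 12.7715


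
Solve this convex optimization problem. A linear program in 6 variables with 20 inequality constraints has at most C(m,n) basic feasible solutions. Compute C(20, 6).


Each vertex corresponds to some choice of n active constraints out of m, so the number of vertices is at most C(m, n) = m! / (n!(m-n)!).
m = 20, n = 6
Numerator: 20 * 19 * 18 * 17 * 16 * 15
Denominator: 6! = 720
C(20, 6) = 38760
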